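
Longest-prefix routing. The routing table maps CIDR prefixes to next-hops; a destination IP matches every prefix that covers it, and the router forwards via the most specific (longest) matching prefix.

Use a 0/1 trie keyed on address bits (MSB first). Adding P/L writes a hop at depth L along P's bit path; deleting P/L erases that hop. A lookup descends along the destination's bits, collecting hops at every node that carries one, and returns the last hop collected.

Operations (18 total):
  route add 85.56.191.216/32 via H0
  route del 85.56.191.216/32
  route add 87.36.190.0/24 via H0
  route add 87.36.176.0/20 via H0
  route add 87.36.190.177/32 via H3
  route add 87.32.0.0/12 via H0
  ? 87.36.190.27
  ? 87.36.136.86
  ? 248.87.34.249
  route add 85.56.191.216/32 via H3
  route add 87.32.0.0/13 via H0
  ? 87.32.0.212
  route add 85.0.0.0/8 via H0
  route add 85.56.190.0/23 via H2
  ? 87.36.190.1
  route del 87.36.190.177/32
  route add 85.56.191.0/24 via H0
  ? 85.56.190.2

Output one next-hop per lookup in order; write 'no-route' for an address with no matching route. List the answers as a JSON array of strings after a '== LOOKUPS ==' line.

Trace:
  + 85.56.191.216/32 (H0) depth=32
  - 85.56.191.216/32 clear@32
  + 87.36.190.0/24 (H0) depth=24
  + 87.36.176.0/20 (H0) depth=20
  + 87.36.190.177/32 (H3) depth=32
  + 87.32.0.0/12 (H0) depth=12
  ? 87.36.190.27  path d0:-→d1:-→d2:-→d3:-→d4:-→d5:-→d6:-→d7:-→d8:-→d9:-→d10:-→d11:-→d12:H0→d13:-→d14:-→d15:-→d16:-→d17:-→d18:-→d19:-→d20:H0→d21:-→d22:-→d23:-→d24:H0  best=H0
  ? 87.36.136.86  path d0:-→d1:-→d2:-→d3:-→d4:-→d5:-→d6:-→d7:-→d8:-→d9:-→d10:-→d11:-→d12:H0→d13:-→d14:-→d15:-→d16:-→d17:-→d18:-  best=H0
  ? 248.87.34.249  path d0:-  best=no-route
  + 85.56.191.216/32 (H3) depth=32
  + 87.32.0.0/13 (H0) depth=13
  ? 87.32.0.212  path d0:-→d1:-→d2:-→d3:-→d4:-→d5:-→d6:-→d7:-→d8:-→d9:-→d10:-→d11:-→d12:H0→d13:H0  best=H0
  + 85.0.0.0/8 (H0) depth=8
  + 85.56.190.0/23 (H2) depth=23
  ? 87.36.190.1  path d0:-→d1:-→d2:-→d3:-→d4:-→d5:-→d6:-→d7:-→d8:-→d9:-→d10:-→d11:-→d12:H0→d13:H0→d14:-→d15:-→d16:-→d17:-→d18:-→d19:-→d20:H0→d21:-→d22:-→d23:-→d24:H0  best=H0
  - 87.36.190.177/32 clear@32
  + 85.56.191.0/24 (H0) depth=24
  ? 85.56.190.2  path d0:-→d1:-→d2:-→d3:-→d4:-→d5:-→d6:-→d7:-→d8:H0→d9:-→d10:-→d11:-→d12:-→d13:-→d14:-→d15:-→d16:-→d17:-→d18:-→d19:-→d20:-→d21:-→d22:-→d23:H2  best=H2

== LOOKUPS ==
["H0","H0","no-route","H0","H0","H2"]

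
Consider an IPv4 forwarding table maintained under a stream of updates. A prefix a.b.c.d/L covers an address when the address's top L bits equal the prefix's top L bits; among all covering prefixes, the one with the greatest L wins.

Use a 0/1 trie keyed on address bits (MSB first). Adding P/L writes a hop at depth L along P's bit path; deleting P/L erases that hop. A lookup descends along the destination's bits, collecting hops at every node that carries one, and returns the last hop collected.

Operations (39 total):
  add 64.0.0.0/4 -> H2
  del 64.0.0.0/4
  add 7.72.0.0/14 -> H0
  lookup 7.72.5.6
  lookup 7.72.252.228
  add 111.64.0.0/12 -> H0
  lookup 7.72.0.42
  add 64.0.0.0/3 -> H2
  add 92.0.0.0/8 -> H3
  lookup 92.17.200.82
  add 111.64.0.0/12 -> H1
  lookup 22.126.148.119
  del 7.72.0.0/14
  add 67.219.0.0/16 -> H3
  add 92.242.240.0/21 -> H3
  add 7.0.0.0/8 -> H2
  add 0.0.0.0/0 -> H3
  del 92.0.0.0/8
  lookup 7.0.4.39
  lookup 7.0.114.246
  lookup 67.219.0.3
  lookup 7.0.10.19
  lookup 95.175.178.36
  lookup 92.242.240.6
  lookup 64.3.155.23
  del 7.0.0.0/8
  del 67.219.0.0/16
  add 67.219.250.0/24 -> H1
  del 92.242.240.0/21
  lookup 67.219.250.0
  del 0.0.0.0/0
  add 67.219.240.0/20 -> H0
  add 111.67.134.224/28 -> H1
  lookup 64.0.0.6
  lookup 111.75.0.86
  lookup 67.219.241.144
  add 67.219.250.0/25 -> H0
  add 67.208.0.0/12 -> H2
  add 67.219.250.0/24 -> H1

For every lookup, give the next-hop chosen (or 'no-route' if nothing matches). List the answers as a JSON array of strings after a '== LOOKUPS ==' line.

Process each operation:
  add 64.0.0.0/4 -> H2 at depth 4
  del 64.0.0.0/4 (clear depth 4)
  add 7.72.0.0/14 -> H0 at depth 14
  Q 7.72.5.6: descend 00000111010010 ; hops seen [H0] ; pick H0
  Q 7.72.252.228: descend 00000111010010 ; hops seen [H0] ; pick H0
  add 111.64.0.0/12 -> H0 at depth 12
  Q 7.72.0.42: descend 00000111010010 ; hops seen [H0] ; pick H0
  add 64.0.0.0/3 -> H2 at depth 3
  add 92.0.0.0/8 -> H3 at depth 8
  Q 92.17.200.82: descend 01011100 ; hops seen [H2,H3] ; pick H3
  add 111.64.0.0/12 -> H1 at depth 12
  Q 22.126.148.119: descend 000 ; hops seen [∅] ; pick no-route
  del 7.72.0.0/14 (clear depth 14)
  add 67.219.0.0/16 -> H3 at depth 16
  add 92.242.240.0/21 -> H3 at depth 21
  add 7.0.0.0/8 -> H2 at depth 8
  add 0.0.0.0/0 -> H3 at depth 0
  del 92.0.0.0/8 (clear depth 8)
  Q 7.0.4.39: descend 000001110 ; hops seen [H3,H2] ; pick H2
  Q 7.0.114.246: descend 000001110 ; hops seen [H3,H2] ; pick H2
  Q 67.219.0.3: descend 0100001111011011 ; hops seen [H3,H2,H3] ; pick H3
  Q 7.0.10.19: descend 000001110 ; hops seen [H3,H2] ; pick H2
  Q 95.175.178.36: descend 010111 ; hops seen [H3,H2] ; pick H2
  Q 92.242.240.6: descend 010111001111001011110 ; hops seen [H3,H2,H3] ; pick H3
  Q 64.3.155.23: descend 010000 ; hops seen [H3,H2] ; pick H2
  del 7.0.0.0/8 (clear depth 8)
  del 67.219.0.0/16 (clear depth 16)
  add 67.219.250.0/24 -> H1 at depth 24
  del 92.242.240.0/21 (clear depth 21)
  Q 67.219.250.0: descend 010000111101101111111010 ; hops seen [H3,H2,H1] ; pick H1
  del 0.0.0.0/0 (clear depth 0)
  add 67.219.240.0/20 -> H0 at depth 20
  add 111.67.134.224/28 -> H1 at depth 28
  Q 64.0.0.6: descend 010000 ; hops seen [H2] ; pick H2
  Q 111.75.0.86: descend 011011110100 ; hops seen [H1] ; pick H1
  Q 67.219.241.144: descend 01000011110110111111 ; hops seen [H2,H0] ; pick H0
  add 67.219.250.0/25 -> H0 at depth 25
  add 67.208.0.0/12 -> H2 at depth 12
  add 67.219.250.0/24 -> H1 at depth 24

== LOOKUPS ==
["H0","H0","H0","H3","no-route","H2","H2","H3","H2","H2","H3","H2","H1","H2","H1","H0"]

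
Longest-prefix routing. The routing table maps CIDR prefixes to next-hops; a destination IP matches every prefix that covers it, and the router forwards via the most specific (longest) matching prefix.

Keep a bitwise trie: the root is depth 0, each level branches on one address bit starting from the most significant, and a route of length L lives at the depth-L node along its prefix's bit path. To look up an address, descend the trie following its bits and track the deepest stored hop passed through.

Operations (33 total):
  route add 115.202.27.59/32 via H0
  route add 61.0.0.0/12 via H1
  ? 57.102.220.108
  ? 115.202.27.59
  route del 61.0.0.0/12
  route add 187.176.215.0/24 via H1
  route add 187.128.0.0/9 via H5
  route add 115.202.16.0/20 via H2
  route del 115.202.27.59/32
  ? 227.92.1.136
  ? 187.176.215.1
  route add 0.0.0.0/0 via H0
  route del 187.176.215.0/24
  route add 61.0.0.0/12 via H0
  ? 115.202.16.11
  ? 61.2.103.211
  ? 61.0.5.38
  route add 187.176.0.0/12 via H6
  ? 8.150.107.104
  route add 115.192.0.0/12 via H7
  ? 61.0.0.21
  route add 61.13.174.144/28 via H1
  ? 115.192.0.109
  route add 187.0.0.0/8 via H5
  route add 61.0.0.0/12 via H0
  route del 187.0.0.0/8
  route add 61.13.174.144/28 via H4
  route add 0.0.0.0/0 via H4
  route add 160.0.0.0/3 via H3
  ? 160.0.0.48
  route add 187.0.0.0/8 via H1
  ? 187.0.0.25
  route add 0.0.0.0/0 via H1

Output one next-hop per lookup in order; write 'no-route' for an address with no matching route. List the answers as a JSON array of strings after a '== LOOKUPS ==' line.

Apply in order:
  add 115.202.27.59/32 -> H0 at depth 32
  add 61.0.0.0/12 -> H1 at depth 12
  lookup 57.102.220.108: bits 00111 walk d0:-→d1:-→d2:-→d3:-→d4:-→d5:- -> no-route
  lookup 115.202.27.59: bits 01110011110010100001101100111011 walk d0:-→d1:-→d2:-→d3:-→d4:-→d5:-→d6:-→d7:-→d8:-→d9:-→d10:-→d11:-→d12:-→d13:-→d14:-→d15:-→d16:-→d17:-→d18:-→d19:-→d20:-→d21:-→d22:-→d23:-→d24:-→d25:-→d26:-→d27:-→d28:-→d29:-→d30:-→d31:-→d32:H0 -> H0
  - 61.0.0.0/12 clear@12
  add 187.176.215.0/24 -> H1 at depth 24
  add 187.128.0.0/9 -> H5 at depth 9
  add 115.202.16.0/20 -> H2 at depth 20
  - 115.202.27.59/32 clear@32
  lookup 227.92.1.136: bits 1 walk d0:-→d1:- -> no-route
  lookup 187.176.215.1: bits 101110111011000011010111 walk d0:-→d1:-→d2:-→d3:-→d4:-→d5:-→d6:-→d7:-→d8:-→d9:H5→d10:-→d11:-→d12:-→d13:-→d14:-→d15:-→d16:-→d17:-→d18:-→d19:-→d20:-→d21:-→d22:-→d23:-→d24:H1 -> H1
  add 0.0.0.0/0 -> H0 at depth 0
  - 187.176.215.0/24 clear@24
  add 61.0.0.0/12 -> H0 at depth 12
  lookup 115.202.16.11: bits 01110011110010100001 walk d0:H0→d1:-→d2:-→d3:-→d4:-→d5:-→d6:-→d7:-→d8:-→d9:-→d10:-→d11:-→d12:-→d13:-→d14:-→d15:-→d16:-→d17:-→d18:-→d19:-→d20:H2 -> H2
  lookup 61.2.103.211: bits 001111010000 walk d0:H0→d1:-→d2:-→d3:-→d4:-→d5:-→d6:-→d7:-→d8:-→d9:-→d10:-→d11:-→d12:H0 -> H0
  lookup 61.0.5.38: bits 001111010000 walk d0:H0→d1:-→d2:-→d3:-→d4:-→d5:-→d6:-→d7:-→d8:-→d9:-→d10:-→d11:-→d12:H0 -> H0
  add 187.176.0.0/12 -> H6 at depth 12
  lookup 8.150.107.104: bits 00 walk d0:H0→d1:-→d2:- -> H0
  add 115.192.0.0/12 -> H7 at depth 12
  lookup 61.0.0.21: bits 001111010000 walk d0:H0→d1:-→d2:-→d3:-→d4:-→d5:-→d6:-→d7:-→d8:-→d9:-→d10:-→d11:-→d12:H0 -> H0
  add 61.13.174.144/28 -> H1 at depth 28
  lookup 115.192.0.109: bits 011100111100 walk d0:H0→d1:-→d2:-→d3:-→d4:-→d5:-→d6:-→d7:-→d8:-→d9:-→d10:-→d11:-→d12:H7 -> H7
  add 187.0.0.0/8 -> H5 at depth 8
  add 61.0.0.0/12 -> H0 at depth 12
  - 187.0.0.0/8 clear@8
  add 61.13.174.144/28 -> H4 at depth 28
  add 0.0.0.0/0 -> H4 at depth 0
  add 160.0.0.0/3 -> H3 at depth 3
  lookup 160.0.0.48: bits 101 walk d0:H4→d1:-→d2:-→d3:H3 -> H3
  add 187.0.0.0/8 -> H1 at depth 8
  lookup 187.0.0.25: bits 10111011 walk d0:H4→d1:-→d2:-→d3:H3→d4:-→d5:-→d6:-→d7:-→d8:H1 -> H1
  add 0.0.0.0/0 -> H1 at depth 0

== LOOKUPS ==
["no-route","H0","no-route","H1","H2","H0","H0","H0","H0","H7","H3","H1"]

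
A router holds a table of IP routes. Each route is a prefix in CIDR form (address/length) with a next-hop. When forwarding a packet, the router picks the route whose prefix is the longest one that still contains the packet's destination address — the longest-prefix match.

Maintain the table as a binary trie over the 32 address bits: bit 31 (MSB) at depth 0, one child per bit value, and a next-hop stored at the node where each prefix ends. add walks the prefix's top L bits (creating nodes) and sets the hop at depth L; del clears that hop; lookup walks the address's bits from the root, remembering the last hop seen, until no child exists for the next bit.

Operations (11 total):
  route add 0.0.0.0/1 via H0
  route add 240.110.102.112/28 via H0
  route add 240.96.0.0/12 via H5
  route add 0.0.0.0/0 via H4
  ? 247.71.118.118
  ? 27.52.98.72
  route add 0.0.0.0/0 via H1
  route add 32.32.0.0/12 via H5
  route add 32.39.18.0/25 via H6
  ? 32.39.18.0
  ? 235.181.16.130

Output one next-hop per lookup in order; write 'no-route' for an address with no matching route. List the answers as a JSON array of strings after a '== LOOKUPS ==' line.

Trace:
  + 0.0.0.0/1 (H0) depth=1
  + 240.110.102.112/28 (H0) depth=28
  + 240.96.0.0/12 (H5) depth=12
  + 0.0.0.0/0 (H4) depth=0
  Q 247.71.118.118: descend 11110 ; hops seen [H4] ; pick H4
  Q 27.52.98.72: descend 0 ; hops seen [H4,H0] ; pick H0
  + 0.0.0.0/0 (H1) depth=0
  + 32.32.0.0/12 (H5) depth=12
  + 32.39.18.0/25 (H6) depth=25
  Q 32.39.18.0: descend 0010000000100111000100100 ; hops seen [H1,H0,H5,H6] ; pick H6
  Q 235.181.16.130: descend 111 ; hops seen [H1] ; pick H1

== LOOKUPS ==
["H4","H0","H6","H1"]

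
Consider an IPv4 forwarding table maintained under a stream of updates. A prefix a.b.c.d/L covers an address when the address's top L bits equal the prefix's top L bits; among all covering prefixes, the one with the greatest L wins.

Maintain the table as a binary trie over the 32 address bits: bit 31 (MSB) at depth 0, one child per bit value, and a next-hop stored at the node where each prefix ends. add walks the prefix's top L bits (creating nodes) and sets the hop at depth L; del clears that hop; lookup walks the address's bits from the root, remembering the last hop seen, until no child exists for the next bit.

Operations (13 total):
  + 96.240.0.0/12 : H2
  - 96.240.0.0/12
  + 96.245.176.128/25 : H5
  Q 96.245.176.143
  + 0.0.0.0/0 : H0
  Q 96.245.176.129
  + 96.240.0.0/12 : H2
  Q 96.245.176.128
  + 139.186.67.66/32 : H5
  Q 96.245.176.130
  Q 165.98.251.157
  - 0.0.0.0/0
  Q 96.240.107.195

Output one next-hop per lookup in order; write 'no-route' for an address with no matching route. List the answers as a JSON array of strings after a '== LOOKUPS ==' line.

Apply in order:
  add 96.240.0.0/12 -> H2 at depth 12
  - 96.240.0.0/12 clear@12
  add 96.245.176.128/25 -> H5 at depth 25
  ? 96.245.176.143  path d0:-→d1:-→d2:-→d3:-→d4:-→d5:-→d6:-→d7:-→d8:-→d9:-→d10:-→d11:-→d12:-→d13:-→d14:-→d15:-→d16:-→d17:-→d18:-→d19:-→d20:-→d21:-→d22:-→d23:-→d24:-→d25:H5  best=H5
  add 0.0.0.0/0 -> H0 at depth 0
  ? 96.245.176.129  path d0:H0→d1:-→d2:-→d3:-→d4:-→d5:-→d6:-→d7:-→d8:-→d9:-→d10:-→d11:-→d12:-→d13:-→d14:-→d15:-→d16:-→d17:-→d18:-→d19:-→d20:-→d21:-→d22:-→d23:-→d24:-→d25:H5  best=H5
  add 96.240.0.0/12 -> H2 at depth 12
  ? 96.245.176.128  path d0:H0→d1:-→d2:-→d3:-→d4:-→d5:-→d6:-→d7:-→d8:-→d9:-→d10:-→d11:-→d12:H2→d13:-→d14:-→d15:-→d16:-→d17:-→d18:-→d19:-→d20:-→d21:-→d22:-→d23:-→d24:-→d25:H5  best=H5
  add 139.186.67.66/32 -> H5 at depth 32
  ? 96.245.176.130  path d0:H0→d1:-→d2:-→d3:-→d4:-→d5:-→d6:-→d7:-→d8:-→d9:-→d10:-→d11:-→d12:H2→d13:-→d14:-→d15:-→d16:-→d17:-→d18:-→d19:-→d20:-→d21:-→d22:-→d23:-→d24:-→d25:H5  best=H5
  ? 165.98.251.157  path d0:H0→d1:-→d2:-  best=H0
  - 0.0.0.0/0 clear@0
  ? 96.240.107.195  path d0:-→d1:-→d2:-→d3:-→d4:-→d5:-→d6:-→d7:-→d8:-→d9:-→d10:-→d11:-→d12:H2→d13:-  best=H2

== LOOKUPS ==
["H5","H5","H5","H5","H0","H2"]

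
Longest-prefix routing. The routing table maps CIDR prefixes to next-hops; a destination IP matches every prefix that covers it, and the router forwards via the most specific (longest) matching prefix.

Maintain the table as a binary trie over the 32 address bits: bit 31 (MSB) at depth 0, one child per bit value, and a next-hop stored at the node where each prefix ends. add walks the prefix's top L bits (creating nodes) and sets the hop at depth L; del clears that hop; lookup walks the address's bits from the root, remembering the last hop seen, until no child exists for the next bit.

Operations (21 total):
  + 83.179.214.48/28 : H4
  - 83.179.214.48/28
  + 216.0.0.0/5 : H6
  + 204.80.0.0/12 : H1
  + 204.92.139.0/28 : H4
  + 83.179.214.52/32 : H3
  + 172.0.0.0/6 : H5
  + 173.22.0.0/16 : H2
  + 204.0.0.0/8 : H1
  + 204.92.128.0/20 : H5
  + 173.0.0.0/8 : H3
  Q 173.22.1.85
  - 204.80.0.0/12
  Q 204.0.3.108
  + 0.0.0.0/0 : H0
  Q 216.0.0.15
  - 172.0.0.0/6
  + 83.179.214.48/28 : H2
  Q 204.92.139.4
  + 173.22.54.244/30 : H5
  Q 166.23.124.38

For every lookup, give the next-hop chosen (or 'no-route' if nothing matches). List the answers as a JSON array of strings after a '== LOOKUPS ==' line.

Trace:
  + 83.179.214.48/28 (H4) depth=28
  - 83.179.214.48/28 clear@28
  + 216.0.0.0/5 (H6) depth=5
  + 204.80.0.0/12 (H1) depth=12
  + 204.92.139.0/28 (H4) depth=28
  + 83.179.214.52/32 (H3) depth=32
  + 172.0.0.0/6 (H5) depth=6
  + 173.22.0.0/16 (H2) depth=16
  + 204.0.0.0/8 (H1) depth=8
  + 204.92.128.0/20 (H5) depth=20
  + 173.0.0.0/8 (H3) depth=8
  lookup 173.22.1.85: bits 1010110100010110 walk d0:-→d1:-→d2:-→d3:-→d4:-→d5:-→d6:H5→d7:-→d8:H3→d9:-→d10:-→d11:-→d12:-→d13:-→d14:-→d15:-→d16:H2 -> H2
  - 204.80.0.0/12 clear@12
  lookup 204.0.3.108: bits 110011000 walk d0:-→d1:-→d2:-→d3:-→d4:-→d5:-→d6:-→d7:-→d8:H1→d9:- -> H1
  + 0.0.0.0/0 (H0) depth=0
  lookup 216.0.0.15: bits 11011 walk d0:H0→d1:-→d2:-→d3:-→d4:-→d5:H6 -> H6
  - 172.0.0.0/6 clear@6
  + 83.179.214.48/28 (H2) depth=28
  lookup 204.92.139.4: bits 1100110001011100100010110000 walk d0:H0→d1:-→d2:-→d3:-→d4:-→d5:-→d6:-→d7:-→d8:H1→d9:-→d10:-→d11:-→d12:-→d13:-→d14:-→d15:-→d16:-→d17:-→d18:-→d19:-→d20:H5→d21:-→d22:-→d23:-→d24:-→d25:-→d26:-→d27:-→d28:H4 -> H4
  + 173.22.54.244/30 (H5) depth=30
  lookup 166.23.124.38: bits 1010 walk d0:H0→d1:-→d2:-→d3:-→d4:- -> H0

== LOOKUPS ==
["H2","H1","H6","H4","H0"]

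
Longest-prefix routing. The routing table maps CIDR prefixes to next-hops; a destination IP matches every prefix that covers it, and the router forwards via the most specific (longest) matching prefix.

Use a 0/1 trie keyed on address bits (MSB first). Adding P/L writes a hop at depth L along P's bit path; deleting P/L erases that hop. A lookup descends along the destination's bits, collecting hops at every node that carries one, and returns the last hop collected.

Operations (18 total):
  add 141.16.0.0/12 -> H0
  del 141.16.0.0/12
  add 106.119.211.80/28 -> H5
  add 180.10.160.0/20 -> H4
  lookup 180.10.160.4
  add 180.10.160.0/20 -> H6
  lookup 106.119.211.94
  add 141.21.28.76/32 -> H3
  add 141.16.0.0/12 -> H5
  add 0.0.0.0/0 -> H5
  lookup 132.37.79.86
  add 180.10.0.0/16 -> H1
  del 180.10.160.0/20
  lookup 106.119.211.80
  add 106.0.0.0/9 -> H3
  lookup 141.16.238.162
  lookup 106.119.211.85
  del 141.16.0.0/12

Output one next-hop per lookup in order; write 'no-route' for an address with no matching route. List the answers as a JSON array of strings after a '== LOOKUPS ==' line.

Apply in order:
  add 141.16.0.0/12 -> H0 at depth 12
  del 141.16.0.0/12 (clear depth 12)
  add 106.119.211.80/28 -> H5 at depth 28
  add 180.10.160.0/20 -> H4 at depth 20
  Q 180.10.160.4: descend 10110100000010101010 ; hops seen [H4] ; pick H4
  add 180.10.160.0/20 -> H6 at depth 20
  Q 106.119.211.94: descend 0110101001110111110100110101 ; hops seen [H5] ; pick H5
  add 141.21.28.76/32 -> H3 at depth 32
  add 141.16.0.0/12 -> H5 at depth 12
  add 0.0.0.0/0 -> H5 at depth 0
  Q 132.37.79.86: descend 1000 ; hops seen [H5] ; pick H5
  add 180.10.0.0/16 -> H1 at depth 16
  del 180.10.160.0/20 (clear depth 20)
  Q 106.119.211.80: descend 0110101001110111110100110101 ; hops seen [H5,H5] ; pick H5
  add 106.0.0.0/9 -> H3 at depth 9
  Q 141.16.238.162: descend 1000110100010 ; hops seen [H5,H5] ; pick H5
  Q 106.119.211.85: descend 0110101001110111110100110101 ; hops seen [H5,H3,H5] ; pick H5
  del 141.16.0.0/12 (clear depth 12)

== LOOKUPS ==
["H4","H5","H5","H5","H5","H5"]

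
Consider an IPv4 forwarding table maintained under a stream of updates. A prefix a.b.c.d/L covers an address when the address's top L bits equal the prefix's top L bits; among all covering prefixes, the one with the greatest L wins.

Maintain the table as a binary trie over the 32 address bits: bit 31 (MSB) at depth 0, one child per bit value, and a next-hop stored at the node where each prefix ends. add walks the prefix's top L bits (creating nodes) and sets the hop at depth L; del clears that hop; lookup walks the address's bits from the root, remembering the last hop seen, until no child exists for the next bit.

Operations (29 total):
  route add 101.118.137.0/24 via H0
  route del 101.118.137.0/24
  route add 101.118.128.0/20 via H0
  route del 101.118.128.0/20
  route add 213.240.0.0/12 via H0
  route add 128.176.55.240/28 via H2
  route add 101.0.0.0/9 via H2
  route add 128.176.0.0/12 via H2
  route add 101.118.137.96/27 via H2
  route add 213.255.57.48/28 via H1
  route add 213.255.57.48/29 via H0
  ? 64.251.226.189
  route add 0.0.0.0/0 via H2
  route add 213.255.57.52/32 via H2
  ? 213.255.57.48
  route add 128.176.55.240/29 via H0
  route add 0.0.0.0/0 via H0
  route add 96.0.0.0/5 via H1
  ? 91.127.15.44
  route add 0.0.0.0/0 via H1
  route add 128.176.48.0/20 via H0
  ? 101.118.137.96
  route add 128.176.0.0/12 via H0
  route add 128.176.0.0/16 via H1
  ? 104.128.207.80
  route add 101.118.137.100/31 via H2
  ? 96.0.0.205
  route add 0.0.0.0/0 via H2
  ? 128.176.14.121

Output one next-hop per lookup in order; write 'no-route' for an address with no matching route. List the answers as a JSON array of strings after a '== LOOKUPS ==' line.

Process each operation:
  add 101.118.137.0/24 -> H0 at depth 24
  - 101.118.137.0/24 clear@24
  add 101.118.128.0/20 -> H0 at depth 20
  - 101.118.128.0/20 clear@20
  add 213.240.0.0/12 -> H0 at depth 12
  add 128.176.55.240/28 -> H2 at depth 28
  add 101.0.0.0/9 -> H2 at depth 9
  add 128.176.0.0/12 -> H2 at depth 12
  add 101.118.137.96/27 -> H2 at depth 27
  add 213.255.57.48/28 -> H1 at depth 28
  add 213.255.57.48/29 -> H0 at depth 29
  ? 64.251.226.189  path d0:-→d1:-→d2:-  best=no-route
  add 0.0.0.0/0 -> H2 at depth 0
  add 213.255.57.52/32 -> H2 at depth 32
  ? 213.255.57.48  path d0:H2→d1:-→d2:-→d3:-→d4:-→d5:-→d6:-→d7:-→d8:-→d9:-→d10:-→d11:-→d12:H0→d13:-→d14:-→d15:-→d16:-→d17:-→d18:-→d19:-→d20:-→d21:-→d22:-→d23:-→d24:-→d25:-→d26:-→d27:-→d28:H1→d29:H0  best=H0
  add 128.176.55.240/29 -> H0 at depth 29
  add 0.0.0.0/0 -> H0 at depth 0
  add 96.0.0.0/5 -> H1 at depth 5
  ? 91.127.15.44  path d0:H0→d1:-→d2:-  best=H0
  add 0.0.0.0/0 -> H1 at depth 0
  add 128.176.48.0/20 -> H0 at depth 20
  ? 101.118.137.96  path d0:H1→d1:-→d2:-→d3:-→d4:-→d5:H1→d6:-→d7:-→d8:-→d9:H2→d10:-→d11:-→d12:-→d13:-→d14:-→d15:-→d16:-→d17:-→d18:-→d19:-→d20:-→d21:-→d22:-→d23:-→d24:-→d25:-→d26:-→d27:H2  best=H2
  add 128.176.0.0/12 -> H0 at depth 12
  add 128.176.0.0/16 -> H1 at depth 16
  ? 104.128.207.80  path d0:H1→d1:-→d2:-→d3:-→d4:-  best=H1
  add 101.118.137.100/31 -> H2 at depth 31
  ? 96.0.0.205  path d0:H1→d1:-→d2:-→d3:-→d4:-→d5:H1  best=H1
  add 0.0.0.0/0 -> H2 at depth 0
  ? 128.176.14.121  path d0:H2→d1:-→d2:-→d3:-→d4:-→d5:-→d6:-→d7:-→d8:-→d9:-→d10:-→d11:-→d12:H0→d13:-→d14:-→d15:-→d16:H1→d17:-→d18:-  best=H1

== LOOKUPS ==
["no-route","H0","H0","H2","H1","H1","H1"]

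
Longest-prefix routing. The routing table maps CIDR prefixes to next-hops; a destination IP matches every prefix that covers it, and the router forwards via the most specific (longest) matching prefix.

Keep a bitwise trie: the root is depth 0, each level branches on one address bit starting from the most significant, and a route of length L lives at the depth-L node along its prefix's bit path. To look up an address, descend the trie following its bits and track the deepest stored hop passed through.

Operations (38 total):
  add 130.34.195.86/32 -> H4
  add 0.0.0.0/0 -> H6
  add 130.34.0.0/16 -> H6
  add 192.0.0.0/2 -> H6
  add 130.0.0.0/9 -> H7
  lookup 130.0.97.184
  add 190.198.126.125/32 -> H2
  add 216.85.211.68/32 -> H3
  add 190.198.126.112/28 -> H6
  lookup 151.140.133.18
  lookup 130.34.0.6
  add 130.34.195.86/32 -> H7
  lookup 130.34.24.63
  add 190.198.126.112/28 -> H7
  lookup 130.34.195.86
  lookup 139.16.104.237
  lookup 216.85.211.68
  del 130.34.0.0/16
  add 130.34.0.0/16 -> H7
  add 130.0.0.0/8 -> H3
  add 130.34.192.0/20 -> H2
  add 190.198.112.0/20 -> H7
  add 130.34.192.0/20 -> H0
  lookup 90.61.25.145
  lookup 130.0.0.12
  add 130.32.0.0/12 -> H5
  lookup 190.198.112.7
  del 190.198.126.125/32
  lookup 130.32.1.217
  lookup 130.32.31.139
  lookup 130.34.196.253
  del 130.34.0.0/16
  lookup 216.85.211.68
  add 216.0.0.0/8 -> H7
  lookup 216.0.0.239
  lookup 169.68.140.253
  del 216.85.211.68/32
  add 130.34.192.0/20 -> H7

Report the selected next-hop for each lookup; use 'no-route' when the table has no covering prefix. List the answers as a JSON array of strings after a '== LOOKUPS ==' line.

Process each operation:
  add 130.34.195.86/32 -> H4 at depth 32
  add 0.0.0.0/0 -> H6 at depth 0
  add 130.34.0.0/16 -> H6 at depth 16
  add 192.0.0.0/2 -> H6 at depth 2
  add 130.0.0.0/9 -> H7 at depth 9
  ? 130.0.97.184  path d0:H6→d1:-→d2:-→d3:-→d4:-→d5:-→d6:-→d7:-→d8:-→d9:H7→d10:-  best=H7
  add 190.198.126.125/32 -> H2 at depth 32
  add 216.85.211.68/32 -> H3 at depth 32
  add 190.198.126.112/28 -> H6 at depth 28
  ? 151.140.133.18  path d0:H6→d1:-→d2:-→d3:-  best=H6
  ? 130.34.0.6  path d0:H6→d1:-→d2:-→d3:-→d4:-→d5:-→d6:-→d7:-→d8:-→d9:H7→d10:-→d11:-→d12:-→d13:-→d14:-→d15:-→d16:H6  best=H6
  add 130.34.195.86/32 -> H7 at depth 32
  ? 130.34.24.63  path d0:H6→d1:-→d2:-→d3:-→d4:-→d5:-→d6:-→d7:-→d8:-→d9:H7→d10:-→d11:-→d12:-→d13:-→d14:-→d15:-→d16:H6  best=H6
  add 190.198.126.112/28 -> H7 at depth 28
  ? 130.34.195.86  path d0:H6→d1:-→d2:-→d3:-→d4:-→d5:-→d6:-→d7:-→d8:-→d9:H7→d10:-→d11:-→d12:-→d13:-→d14:-→d15:-→d16:H6→d17:-→d18:-→d19:-→d20:-→d21:-→d22:-→d23:-→d24:-→d25:-→d26:-→d27:-→d28:-→d29:-→d30:-→d31:-→d32:H7  best=H7
  ? 139.16.104.237  path d0:H6→d1:-→d2:-→d3:-→d4:-  best=H6
  ? 216.85.211.68  path d0:H6→d1:-→d2:H6→d3:-→d4:-→d5:-→d6:-→d7:-→d8:-→d9:-→d10:-→d11:-→d12:-→d13:-→d14:-→d15:-→d16:-→d17:-→d18:-→d19:-→d20:-→d21:-→d22:-→d23:-→d24:-→d25:-→d26:-→d27:-→d28:-→d29:-→d30:-→d31:-→d32:H3  best=H3
  - 130.34.0.0/16 clear@16
  add 130.34.0.0/16 -> H7 at depth 16
  add 130.0.0.0/8 -> H3 at depth 8
  add 130.34.192.0/20 -> H2 at depth 20
  add 190.198.112.0/20 -> H7 at depth 20
  add 130.34.192.0/20 -> H0 at depth 20
  ? 90.61.25.145  path d0:H6  best=H6
  ? 130.0.0.12  path d0:H6→d1:-→d2:-→d3:-→d4:-→d5:-→d6:-→d7:-→d8:H3→d9:H7→d10:-  best=H7
  add 130.32.0.0/12 -> H5 at depth 12
  ? 190.198.112.7  path d0:H6→d1:-→d2:-→d3:-→d4:-→d5:-→d6:-→d7:-→d8:-→d9:-→d10:-→d11:-→d12:-→d13:-→d14:-→d15:-→d16:-→d17:-→d18:-→d19:-→d20:H7  best=H7
  - 190.198.126.125/32 clear@32
  ? 130.32.1.217  path d0:H6→d1:-→d2:-→d3:-→d4:-→d5:-→d6:-→d7:-→d8:H3→d9:H7→d10:-→d11:-→d12:H5→d13:-→d14:-  best=H5
  ? 130.32.31.139  path d0:H6→d1:-→d2:-→d3:-→d4:-→d5:-→d6:-→d7:-→d8:H3→d9:H7→d10:-→d11:-→d12:H5→d13:-→d14:-  best=H5
  ? 130.34.196.253  path d0:H6→d1:-→d2:-→d3:-→d4:-→d5:-→d6:-→d7:-→d8:H3→d9:H7→d10:-→d11:-→d12:H5→d13:-→d14:-→d15:-→d16:H7→d17:-→d18:-→d19:-→d20:H0→d21:-  best=H0
  - 130.34.0.0/16 clear@16
  ? 216.85.211.68  path d0:H6→d1:-→d2:H6→d3:-→d4:-→d5:-→d6:-→d7:-→d8:-→d9:-→d10:-→d11:-→d12:-→d13:-→d14:-→d15:-→d16:-→d17:-→d18:-→d19:-→d20:-→d21:-→d22:-→d23:-→d24:-→d25:-→d26:-→d27:-→d28:-→d29:-→d30:-→d31:-→d32:H3  best=H3
  add 216.0.0.0/8 -> H7 at depth 8
  ? 216.0.0.239  path d0:H6→d1:-→d2:H6→d3:-→d4:-→d5:-→d6:-→d7:-→d8:H7→d9:-  best=H7
  ? 169.68.140.253  path d0:H6→d1:-→d2:-→d3:-  best=H6
  - 216.85.211.68/32 clear@32
  add 130.34.192.0/20 -> H7 at depth 20

== LOOKUPS ==
["H7","H6","H6","H6","H7","H6","H3","H6","H7","H7","H5","H5","H0","H3","H7","H6"]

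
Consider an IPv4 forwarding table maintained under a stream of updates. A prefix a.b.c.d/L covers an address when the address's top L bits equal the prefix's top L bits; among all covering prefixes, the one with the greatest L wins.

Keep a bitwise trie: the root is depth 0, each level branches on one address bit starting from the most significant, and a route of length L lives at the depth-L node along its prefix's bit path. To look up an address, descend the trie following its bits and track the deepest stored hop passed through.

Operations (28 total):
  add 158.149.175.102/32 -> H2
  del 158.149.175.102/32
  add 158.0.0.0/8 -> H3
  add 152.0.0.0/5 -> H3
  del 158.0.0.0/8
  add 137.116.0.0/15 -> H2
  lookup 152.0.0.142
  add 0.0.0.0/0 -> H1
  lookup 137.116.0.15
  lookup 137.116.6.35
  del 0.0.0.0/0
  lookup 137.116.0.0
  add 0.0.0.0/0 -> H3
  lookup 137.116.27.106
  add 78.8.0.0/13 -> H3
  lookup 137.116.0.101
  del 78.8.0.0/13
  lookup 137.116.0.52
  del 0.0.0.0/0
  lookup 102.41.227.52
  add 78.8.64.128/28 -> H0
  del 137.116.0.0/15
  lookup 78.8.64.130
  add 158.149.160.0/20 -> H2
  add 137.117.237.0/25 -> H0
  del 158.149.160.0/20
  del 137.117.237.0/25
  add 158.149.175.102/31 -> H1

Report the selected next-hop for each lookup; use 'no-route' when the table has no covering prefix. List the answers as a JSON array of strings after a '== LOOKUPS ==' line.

Trace:
  add 158.149.175.102/32 -> H2 at depth 32
  - 158.149.175.102/32 clear@32
  add 158.0.0.0/8 -> H3 at depth 8
  add 152.0.0.0/5 -> H3 at depth 5
  - 158.0.0.0/8 clear@8
  add 137.116.0.0/15 -> H2 at depth 15
  Q 152.0.0.142: descend 10011 ; hops seen [H3] ; pick H3
  add 0.0.0.0/0 -> H1 at depth 0
  Q 137.116.0.15: descend 100010010111010 ; hops seen [H1,H2] ; pick H2
  Q 137.116.6.35: descend 100010010111010 ; hops seen [H1,H2] ; pick H2
  - 0.0.0.0/0 clear@0
  Q 137.116.0.0: descend 100010010111010 ; hops seen [H2] ; pick H2
  add 0.0.0.0/0 -> H3 at depth 0
  Q 137.116.27.106: descend 100010010111010 ; hops seen [H3,H2] ; pick H2
  add 78.8.0.0/13 -> H3 at depth 13
  Q 137.116.0.101: descend 100010010111010 ; hops seen [H3,H2] ; pick H2
  - 78.8.0.0/13 clear@13
  Q 137.116.0.52: descend 100010010111010 ; hops seen [H3,H2] ; pick H2
  - 0.0.0.0/0 clear@0
  Q 102.41.227.52: descend 01 ; hops seen [∅] ; pick no-route
  add 78.8.64.128/28 -> H0 at depth 28
  - 137.116.0.0/15 clear@15
  Q 78.8.64.130: descend 0100111000001000010000001000 ; hops seen [H0] ; pick H0
  add 158.149.160.0/20 -> H2 at depth 20
  add 137.117.237.0/25 -> H0 at depth 25
  - 158.149.160.0/20 clear@20
  - 137.117.237.0/25 clear@25
  add 158.149.175.102/31 -> H1 at depth 31

== LOOKUPS ==
["H3","H2","H2","H2","H2","H2","H2","no-route","H0"]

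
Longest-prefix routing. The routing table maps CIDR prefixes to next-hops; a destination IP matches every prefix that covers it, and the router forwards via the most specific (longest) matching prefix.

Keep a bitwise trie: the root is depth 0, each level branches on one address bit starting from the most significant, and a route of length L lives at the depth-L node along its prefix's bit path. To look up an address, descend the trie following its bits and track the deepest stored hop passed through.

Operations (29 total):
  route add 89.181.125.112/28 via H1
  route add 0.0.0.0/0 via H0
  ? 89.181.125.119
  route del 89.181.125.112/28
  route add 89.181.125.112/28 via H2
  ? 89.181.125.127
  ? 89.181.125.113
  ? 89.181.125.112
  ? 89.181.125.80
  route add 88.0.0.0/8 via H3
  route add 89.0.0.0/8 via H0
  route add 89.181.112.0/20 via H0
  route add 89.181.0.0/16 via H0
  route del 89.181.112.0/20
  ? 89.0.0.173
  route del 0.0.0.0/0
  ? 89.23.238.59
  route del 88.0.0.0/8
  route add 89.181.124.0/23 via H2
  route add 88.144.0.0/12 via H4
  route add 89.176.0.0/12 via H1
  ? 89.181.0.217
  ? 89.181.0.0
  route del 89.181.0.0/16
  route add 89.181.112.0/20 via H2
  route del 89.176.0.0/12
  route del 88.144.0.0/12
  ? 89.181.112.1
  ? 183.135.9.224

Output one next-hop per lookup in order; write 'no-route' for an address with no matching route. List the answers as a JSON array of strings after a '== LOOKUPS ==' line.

Process each operation:
  add 89.181.125.112/28 -> H1 at depth 28
  add 0.0.0.0/0 -> H0 at depth 0
  ? 89.181.125.119  path d0:H0→d1:-→d2:-→d3:-→d4:-→d5:-→d6:-→d7:-→d8:-→d9:-→d10:-→d11:-→d12:-→d13:-→d14:-→d15:-→d16:-→d17:-→d18:-→d19:-→d20:-→d21:-→d22:-→d23:-→d24:-→d25:-→d26:-→d27:-→d28:H1  best=H1
  - 89.181.125.112/28 clear@28
  add 89.181.125.112/28 -> H2 at depth 28
  ? 89.181.125.127  path d0:H0→d1:-→d2:-→d3:-→d4:-→d5:-→d6:-→d7:-→d8:-→d9:-→d10:-→d11:-→d12:-→d13:-→d14:-→d15:-→d16:-→d17:-→d18:-→d19:-→d20:-→d21:-→d22:-→d23:-→d24:-→d25:-→d26:-→d27:-→d28:H2  best=H2
  ? 89.181.125.113  path d0:H0→d1:-→d2:-→d3:-→d4:-→d5:-→d6:-→d7:-→d8:-→d9:-→d10:-→d11:-→d12:-→d13:-→d14:-→d15:-→d16:-→d17:-→d18:-→d19:-→d20:-→d21:-→d22:-→d23:-→d24:-→d25:-→d26:-→d27:-→d28:H2  best=H2
  ? 89.181.125.112  path d0:H0→d1:-→d2:-→d3:-→d4:-→d5:-→d6:-→d7:-→d8:-→d9:-→d10:-→d11:-→d12:-→d13:-→d14:-→d15:-→d16:-→d17:-→d18:-→d19:-→d20:-→d21:-→d22:-→d23:-→d24:-→d25:-→d26:-→d27:-→d28:H2  best=H2
  ? 89.181.125.80  path d0:H0→d1:-→d2:-→d3:-→d4:-→d5:-→d6:-→d7:-→d8:-→d9:-→d10:-→d11:-→d12:-→d13:-→d14:-→d15:-→d16:-→d17:-→d18:-→d19:-→d20:-→d21:-→d22:-→d23:-→d24:-→d25:-→d26:-  best=H0
  add 88.0.0.0/8 -> H3 at depth 8
  add 89.0.0.0/8 -> H0 at depth 8
  add 89.181.112.0/20 -> H0 at depth 20
  add 89.181.0.0/16 -> H0 at depth 16
  - 89.181.112.0/20 clear@20
  ? 89.0.0.173  path d0:H0→d1:-→d2:-→d3:-→d4:-→d5:-→d6:-→d7:-→d8:H0  best=H0
  - 0.0.0.0/0 clear@0
  ? 89.23.238.59  path d0:-→d1:-→d2:-→d3:-→d4:-→d5:-→d6:-→d7:-→d8:H0  best=H0
  - 88.0.0.0/8 clear@8
  add 89.181.124.0/23 -> H2 at depth 23
  add 88.144.0.0/12 -> H4 at depth 12
  add 89.176.0.0/12 -> H1 at depth 12
  ? 89.181.0.217  path d0:-→d1:-→d2:-→d3:-→d4:-→d5:-→d6:-→d7:-→d8:H0→d9:-→d10:-→d11:-→d12:H1→d13:-→d14:-→d15:-→d16:H0→d17:-  best=H0
  ? 89.181.0.0  path d0:-→d1:-→d2:-→d3:-→d4:-→d5:-→d6:-→d7:-→d8:H0→d9:-→d10:-→d11:-→d12:H1→d13:-→d14:-→d15:-→d16:H0→d17:-  best=H0
  - 89.181.0.0/16 clear@16
  add 89.181.112.0/20 -> H2 at depth 20
  - 89.176.0.0/12 clear@12
  - 88.144.0.0/12 clear@12
  ? 89.181.112.1  path d0:-→d1:-→d2:-→d3:-→d4:-→d5:-→d6:-→d7:-→d8:H0→d9:-→d10:-→d11:-→d12:-→d13:-→d14:-→d15:-→d16:-→d17:-→d18:-→d19:-→d20:H2  best=H2
  ? 183.135.9.224  path d0:-  best=no-route

== LOOKUPS ==
["H1","H2","H2","H2","H0","H0","H0","H0","H0","H2","no-route"]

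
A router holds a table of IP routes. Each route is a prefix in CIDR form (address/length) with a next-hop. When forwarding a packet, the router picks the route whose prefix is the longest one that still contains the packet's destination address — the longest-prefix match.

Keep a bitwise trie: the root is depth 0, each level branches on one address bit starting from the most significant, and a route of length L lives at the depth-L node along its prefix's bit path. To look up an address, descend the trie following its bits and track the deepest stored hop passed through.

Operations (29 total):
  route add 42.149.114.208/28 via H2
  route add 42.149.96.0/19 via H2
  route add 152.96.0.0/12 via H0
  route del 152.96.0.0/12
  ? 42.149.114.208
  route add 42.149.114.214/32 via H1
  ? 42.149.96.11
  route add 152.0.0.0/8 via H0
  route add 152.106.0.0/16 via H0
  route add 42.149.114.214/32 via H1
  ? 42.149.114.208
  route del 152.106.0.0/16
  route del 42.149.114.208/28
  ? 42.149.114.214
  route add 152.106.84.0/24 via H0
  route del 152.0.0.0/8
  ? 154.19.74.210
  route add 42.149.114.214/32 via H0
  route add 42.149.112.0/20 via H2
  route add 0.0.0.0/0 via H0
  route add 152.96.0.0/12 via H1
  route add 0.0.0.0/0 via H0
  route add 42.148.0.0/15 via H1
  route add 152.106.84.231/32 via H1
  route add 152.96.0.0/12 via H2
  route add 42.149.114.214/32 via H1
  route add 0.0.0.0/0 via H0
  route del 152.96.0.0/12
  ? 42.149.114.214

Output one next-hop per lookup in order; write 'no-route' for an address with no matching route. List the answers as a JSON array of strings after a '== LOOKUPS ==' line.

Apply in order:
  + 42.149.114.208/28 (H2) depth=28
  + 42.149.96.0/19 (H2) depth=19
  + 152.96.0.0/12 (H0) depth=12
  del 152.96.0.0/12 (clear depth 12)
  ? 42.149.114.208  path d0:-→d1:-→d2:-→d3:-→d4:-→d5:-→d6:-→d7:-→d8:-→d9:-→d10:-→d11:-→d12:-→d13:-→d14:-→d15:-→d16:-→d17:-→d18:-→d19:H2→d20:-→d21:-→d22:-→d23:-→d24:-→d25:-→d26:-→d27:-→d28:H2  best=H2
  + 42.149.114.214/32 (H1) depth=32
  ? 42.149.96.11  path d0:-→d1:-→d2:-→d3:-→d4:-→d5:-→d6:-→d7:-→d8:-→d9:-→d10:-→d11:-→d12:-→d13:-→d14:-→d15:-→d16:-→d17:-→d18:-→d19:H2  best=H2
  + 152.0.0.0/8 (H0) depth=8
  + 152.106.0.0/16 (H0) depth=16
  + 42.149.114.214/32 (H1) depth=32
  ? 42.149.114.208  path d0:-→d1:-→d2:-→d3:-→d4:-→d5:-→d6:-→d7:-→d8:-→d9:-→d10:-→d11:-→d12:-→d13:-→d14:-→d15:-→d16:-→d17:-→d18:-→d19:H2→d20:-→d21:-→d22:-→d23:-→d24:-→d25:-→d26:-→d27:-→d28:H2→d29:-  best=H2
  del 152.106.0.0/16 (clear depth 16)
  del 42.149.114.208/28 (clear depth 28)
  ? 42.149.114.214  path d0:-→d1:-→d2:-→d3:-→d4:-→d5:-→d6:-→d7:-→d8:-→d9:-→d10:-→d11:-→d12:-→d13:-→d14:-→d15:-→d16:-→d17:-→d18:-→d19:H2→d20:-→d21:-→d22:-→d23:-→d24:-→d25:-→d26:-→d27:-→d28:-→d29:-→d30:-→d31:-→d32:H1  best=H1
  + 152.106.84.0/24 (H0) depth=24
  del 152.0.0.0/8 (clear depth 8)
  ? 154.19.74.210  path d0:-→d1:-→d2:-→d3:-→d4:-→d5:-→d6:-  best=no-route
  + 42.149.114.214/32 (H0) depth=32
  + 42.149.112.0/20 (H2) depth=20
  + 0.0.0.0/0 (H0) depth=0
  + 152.96.0.0/12 (H1) depth=12
  + 0.0.0.0/0 (H0) depth=0
  + 42.148.0.0/15 (H1) depth=15
  + 152.106.84.231/32 (H1) depth=32
  + 152.96.0.0/12 (H2) depth=12
  + 42.149.114.214/32 (H1) depth=32
  + 0.0.0.0/0 (H0) depth=0
  del 152.96.0.0/12 (clear depth 12)
  ? 42.149.114.214  path d0:H0→d1:-→d2:-→d3:-→d4:-→d5:-→d6:-→d7:-→d8:-→d9:-→d10:-→d11:-→d12:-→d13:-→d14:-→d15:H1→d16:-→d17:-→d18:-→d19:H2→d20:H2→d21:-→d22:-→d23:-→d24:-→d25:-→d26:-→d27:-→d28:-→d29:-→d30:-→d31:-→d32:H1  best=H1

== LOOKUPS ==
["H2","H2","H2","H1","no-route","H1"]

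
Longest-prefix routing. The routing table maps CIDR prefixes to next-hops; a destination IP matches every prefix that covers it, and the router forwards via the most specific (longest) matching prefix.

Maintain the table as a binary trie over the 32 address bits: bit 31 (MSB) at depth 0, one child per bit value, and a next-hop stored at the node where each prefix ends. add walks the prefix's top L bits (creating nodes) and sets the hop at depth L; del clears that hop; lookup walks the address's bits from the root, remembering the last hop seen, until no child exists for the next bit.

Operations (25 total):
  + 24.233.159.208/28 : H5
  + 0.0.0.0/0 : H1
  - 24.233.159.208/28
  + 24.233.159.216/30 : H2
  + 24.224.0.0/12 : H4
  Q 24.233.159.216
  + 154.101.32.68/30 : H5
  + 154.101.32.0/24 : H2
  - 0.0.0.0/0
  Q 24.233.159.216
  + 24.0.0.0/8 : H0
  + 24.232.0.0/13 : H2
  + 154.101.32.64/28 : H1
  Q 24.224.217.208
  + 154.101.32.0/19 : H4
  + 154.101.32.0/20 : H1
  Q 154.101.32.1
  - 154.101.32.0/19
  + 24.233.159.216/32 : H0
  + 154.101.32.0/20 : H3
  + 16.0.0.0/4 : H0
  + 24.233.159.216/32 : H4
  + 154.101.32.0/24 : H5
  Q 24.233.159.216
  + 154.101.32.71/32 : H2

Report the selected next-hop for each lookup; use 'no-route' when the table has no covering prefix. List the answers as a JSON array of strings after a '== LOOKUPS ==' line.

Trace:
  + 24.233.159.208/28 (H5) depth=28
  + 0.0.0.0/0 (H1) depth=0
  del 24.233.159.208/28 (clear depth 28)
  + 24.233.159.216/30 (H2) depth=30
  + 24.224.0.0/12 (H4) depth=12
  Q 24.233.159.216: descend 000110001110100110011111110110 ; hops seen [H1,H4,H2] ; pick H2
  + 154.101.32.68/30 (H5) depth=30
  + 154.101.32.0/24 (H2) depth=24
  del 0.0.0.0/0 (clear depth 0)
  Q 24.233.159.216: descend 000110001110100110011111110110 ; hops seen [H4,H2] ; pick H2
  + 24.0.0.0/8 (H0) depth=8
  + 24.232.0.0/13 (H2) depth=13
  + 154.101.32.64/28 (H1) depth=28
  Q 24.224.217.208: descend 000110001110 ; hops seen [H0,H4] ; pick H4
  + 154.101.32.0/19 (H4) depth=19
  + 154.101.32.0/20 (H1) depth=20
  Q 154.101.32.1: descend 1001101001100101001000000 ; hops seen [H4,H1,H2] ; pick H2
  del 154.101.32.0/19 (clear depth 19)
  + 24.233.159.216/32 (H0) depth=32
  + 154.101.32.0/20 (H3) depth=20
  + 16.0.0.0/4 (H0) depth=4
  + 24.233.159.216/32 (H4) depth=32
  + 154.101.32.0/24 (H5) depth=24
  Q 24.233.159.216: descend 00011000111010011001111111011000 ; hops seen [H0,H0,H4,H2,H2,H4] ; pick H4
  + 154.101.32.71/32 (H2) depth=32

== LOOKUPS ==
["H2","H2","H4","H2","H4"]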